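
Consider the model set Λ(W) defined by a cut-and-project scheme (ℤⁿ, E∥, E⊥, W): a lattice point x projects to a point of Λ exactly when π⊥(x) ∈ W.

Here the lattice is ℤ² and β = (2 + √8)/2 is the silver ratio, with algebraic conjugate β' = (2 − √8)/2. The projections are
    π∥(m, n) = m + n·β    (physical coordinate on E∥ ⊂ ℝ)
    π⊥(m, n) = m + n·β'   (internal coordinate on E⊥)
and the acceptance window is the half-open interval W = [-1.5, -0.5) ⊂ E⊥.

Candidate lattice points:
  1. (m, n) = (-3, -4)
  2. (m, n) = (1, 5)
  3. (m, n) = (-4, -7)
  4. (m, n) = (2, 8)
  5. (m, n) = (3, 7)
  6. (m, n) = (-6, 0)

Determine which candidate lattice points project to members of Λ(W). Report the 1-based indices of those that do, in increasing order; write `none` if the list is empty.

1, 2, 3, 4

β' = (2−√8)/2 ≈ -0.4142.
candidate 1: (m,n)=(-3,-4) → π∥ = -3-4·β ≈ -12.6569, π⊥ = -3-4·β' ≈ -1.3431 ∈ [-1.5, -0.5) ⇒ IN Λ
candidate 2: (m,n)=(1,5) → π∥ = 1+5·β ≈ 13.0711, π⊥ = 1+5·β' ≈ -1.0711 ∈ [-1.5, -0.5) ⇒ IN Λ
candidate 3: (m,n)=(-4,-7) → π∥ = -4-7·β ≈ -20.8995, π⊥ = -4-7·β' ≈ -1.1005 ∈ [-1.5, -0.5) ⇒ IN Λ
candidate 4: (m,n)=(2,8) → π∥ = 2+8·β ≈ 21.3137, π⊥ = 2+8·β' ≈ -1.3137 ∈ [-1.5, -0.5) ⇒ IN Λ
candidate 5: (m,n)=(3,7) → π∥ = 3+7·β ≈ 19.8995, π⊥ = 3+7·β' ≈ 0.1005 ∉ [-1.5, -0.5) ⇒ out
candidate 6: (m,n)=(-6,0) → π∥ = -6+0·β ≈ -6.0000, π⊥ = -6+0·β' ≈ -6.0000 ∉ [-1.5, -0.5) ⇒ out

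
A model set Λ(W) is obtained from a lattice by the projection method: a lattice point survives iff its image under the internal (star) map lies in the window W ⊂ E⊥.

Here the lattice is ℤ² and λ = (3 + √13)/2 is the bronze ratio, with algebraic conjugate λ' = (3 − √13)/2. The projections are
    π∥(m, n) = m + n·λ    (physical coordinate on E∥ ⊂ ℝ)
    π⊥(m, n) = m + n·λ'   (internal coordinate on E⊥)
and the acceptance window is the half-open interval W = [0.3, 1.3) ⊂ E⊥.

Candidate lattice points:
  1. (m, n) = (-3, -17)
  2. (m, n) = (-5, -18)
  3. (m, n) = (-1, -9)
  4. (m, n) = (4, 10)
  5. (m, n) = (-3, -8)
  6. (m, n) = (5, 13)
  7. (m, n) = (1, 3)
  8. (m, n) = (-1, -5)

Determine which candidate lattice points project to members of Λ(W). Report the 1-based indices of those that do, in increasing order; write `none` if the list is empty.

λ' = (3−√13)/2 ≈ -0.30278.
[1] lift (-3,-17): star map gives 2.14719; window check 0.3 ≤ 2.14719 < 1.3 is false → out
[2] lift (-5,-18): star map gives 0.44996; window check 0.3 ≤ 0.44996 < 1.3 is true → IN Λ
[3] lift (-1,-9): star map gives 1.72498; window check 0.3 ≤ 1.72498 < 1.3 is false → out
[4] lift (4,10): star map gives 0.97224; window check 0.3 ≤ 0.97224 < 1.3 is true → IN Λ
[5] lift (-3,-8): star map gives -0.57779; window check 0.3 ≤ -0.57779 < 1.3 is false → out
[6] lift (5,13): star map gives 1.06392; window check 0.3 ≤ 1.06392 < 1.3 is true → IN Λ
[7] lift (1,3): star map gives 0.09167; window check 0.3 ≤ 0.09167 < 1.3 is false → out
[8] lift (-1,-5): star map gives 0.51388; window check 0.3 ≤ 0.51388 < 1.3 is true → IN Λ

2, 4, 6, 8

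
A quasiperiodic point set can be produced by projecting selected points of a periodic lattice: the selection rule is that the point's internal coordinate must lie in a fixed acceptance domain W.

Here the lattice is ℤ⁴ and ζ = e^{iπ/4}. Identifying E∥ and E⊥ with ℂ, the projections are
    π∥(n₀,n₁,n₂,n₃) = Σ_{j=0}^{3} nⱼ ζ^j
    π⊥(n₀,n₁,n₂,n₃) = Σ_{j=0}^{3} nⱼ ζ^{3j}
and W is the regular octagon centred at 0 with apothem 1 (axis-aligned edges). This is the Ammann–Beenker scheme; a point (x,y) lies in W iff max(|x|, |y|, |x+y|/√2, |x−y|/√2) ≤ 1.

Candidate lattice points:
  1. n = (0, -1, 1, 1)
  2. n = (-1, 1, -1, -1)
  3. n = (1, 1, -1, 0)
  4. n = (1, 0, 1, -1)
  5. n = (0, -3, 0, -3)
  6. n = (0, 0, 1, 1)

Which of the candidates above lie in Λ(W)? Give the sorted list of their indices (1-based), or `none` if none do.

6

π⊥(n) = n₀ + n₁ζ³ + n₂ζ⁶ + n₃ζ⁹ where ζ = e^{iπ/4}.
#1 (0, -1, 1, 1): internal (1.4142, -1.0000); octagon support 1.7071 vs apothem 1 → ∉ W
#2 (-1, 1, -1, -1): internal (-2.4142, 1.0000); octagon support 2.4142 vs apothem 1 → ∉ W
#3 (1, 1, -1, 0): internal (0.2929, 1.7071); octagon support 1.7071 vs apothem 1 → ∉ W
#4 (1, 0, 1, -1): internal (0.2929, -1.7071); octagon support 1.7071 vs apothem 1 → ∉ W
#5 (0, -3, 0, -3): internal (0.0000, -4.2426); octagon support 4.2426 vs apothem 1 → ∉ W
#6 (0, 0, 1, 1): internal (0.7071, -0.2929); octagon support 0.7071 vs apothem 1 → ∈ W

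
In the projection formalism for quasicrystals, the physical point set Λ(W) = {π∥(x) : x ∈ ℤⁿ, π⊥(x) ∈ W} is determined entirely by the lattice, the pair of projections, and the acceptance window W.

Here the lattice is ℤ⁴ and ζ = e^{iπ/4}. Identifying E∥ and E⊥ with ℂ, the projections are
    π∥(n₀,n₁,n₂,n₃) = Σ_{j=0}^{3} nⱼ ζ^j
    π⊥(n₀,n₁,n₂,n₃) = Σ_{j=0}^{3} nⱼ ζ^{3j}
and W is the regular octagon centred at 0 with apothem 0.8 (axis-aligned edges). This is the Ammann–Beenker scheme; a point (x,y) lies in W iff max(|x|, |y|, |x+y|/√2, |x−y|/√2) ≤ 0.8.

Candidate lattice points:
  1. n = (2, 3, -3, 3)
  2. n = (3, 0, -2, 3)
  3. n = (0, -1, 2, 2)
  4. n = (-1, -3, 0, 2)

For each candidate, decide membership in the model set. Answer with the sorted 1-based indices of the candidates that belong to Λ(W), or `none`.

none

With ζ = e^{iπ/4} the internal vectors are ζ^0,ζ^3,ζ^6,ζ^9.
#1 (2, 3, -3, 3): internal (2.000000, 7.242641); octagon support 7.242641 vs apothem 0.8 → ∉ W
#2 (3, 0, -2, 3): internal (5.121320, 4.121320); octagon support 6.535534 vs apothem 0.8 → ∉ W
#3 (0, -1, 2, 2): internal (2.121320, -1.292893); octagon support 2.414214 vs apothem 0.8 → ∉ W
#4 (-1, -3, 0, 2): internal (2.535534, -0.707107); octagon support 2.535534 vs apothem 0.8 → ∉ W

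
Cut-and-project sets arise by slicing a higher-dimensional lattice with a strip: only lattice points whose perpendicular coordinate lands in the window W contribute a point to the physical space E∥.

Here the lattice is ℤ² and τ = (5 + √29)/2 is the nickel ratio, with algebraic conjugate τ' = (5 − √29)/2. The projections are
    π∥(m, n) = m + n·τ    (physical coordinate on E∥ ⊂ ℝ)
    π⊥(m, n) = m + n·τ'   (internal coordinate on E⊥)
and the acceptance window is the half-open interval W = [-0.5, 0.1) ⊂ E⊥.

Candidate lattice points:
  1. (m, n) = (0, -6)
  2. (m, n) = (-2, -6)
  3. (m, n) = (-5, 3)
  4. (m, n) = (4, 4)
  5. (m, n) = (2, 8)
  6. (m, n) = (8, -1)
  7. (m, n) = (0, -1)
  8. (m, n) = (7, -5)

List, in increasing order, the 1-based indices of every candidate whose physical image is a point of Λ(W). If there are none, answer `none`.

Numerically τ ≈ 5.192582 and τ' = −1/τ ≈ -0.192582.
[1] lift (0,-6): star map gives 1.155494; window check -0.5 ≤ 1.155494 < 0.1 is false → out
[2] lift (-2,-6): star map gives -0.844506; window check -0.5 ≤ -0.844506 < 0.1 is false → out
[3] lift (-5,3): star map gives -5.577747; window check -0.5 ≤ -5.577747 < 0.1 is false → out
[4] lift (4,4): star map gives 3.229670; window check -0.5 ≤ 3.229670 < 0.1 is false → out
[5] lift (2,8): star map gives 0.459341; window check -0.5 ≤ 0.459341 < 0.1 is false → out
[6] lift (8,-1): star map gives 8.192582; window check -0.5 ≤ 8.192582 < 0.1 is false → out
[7] lift (0,-1): star map gives 0.192582; window check -0.5 ≤ 0.192582 < 0.1 is false → out
[8] lift (7,-5): star map gives 7.962912; window check -0.5 ≤ 7.962912 < 0.1 is false → out

none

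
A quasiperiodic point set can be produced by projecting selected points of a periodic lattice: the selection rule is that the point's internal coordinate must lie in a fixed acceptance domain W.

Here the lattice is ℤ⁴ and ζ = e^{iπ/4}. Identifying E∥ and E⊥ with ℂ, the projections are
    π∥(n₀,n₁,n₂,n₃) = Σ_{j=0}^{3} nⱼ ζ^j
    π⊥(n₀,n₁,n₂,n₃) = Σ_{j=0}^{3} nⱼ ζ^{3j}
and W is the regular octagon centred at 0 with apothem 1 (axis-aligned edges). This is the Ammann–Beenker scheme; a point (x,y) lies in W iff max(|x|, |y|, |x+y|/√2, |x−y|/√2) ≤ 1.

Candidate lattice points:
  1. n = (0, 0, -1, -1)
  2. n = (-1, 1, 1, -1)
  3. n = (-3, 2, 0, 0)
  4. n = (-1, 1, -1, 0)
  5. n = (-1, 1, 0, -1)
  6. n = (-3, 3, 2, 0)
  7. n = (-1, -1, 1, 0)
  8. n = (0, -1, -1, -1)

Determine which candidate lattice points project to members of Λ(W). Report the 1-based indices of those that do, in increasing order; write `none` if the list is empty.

1, 8

π⊥(n) = n₀ + n₁ζ³ + n₂ζ⁶ + n₃ζ⁹ where ζ = e^{iπ/4}.
#1 (0, 0, -1, -1): internal (-0.707107, 0.292893); octagon support 0.707107 vs apothem 1 → ∈ W
#2 (-1, 1, 1, -1): internal (-2.414214, -1.000000); octagon support 2.414214 vs apothem 1 → ∉ W
#3 (-3, 2, 0, 0): internal (-4.414214, 1.414214); octagon support 4.414214 vs apothem 1 → ∉ W
#4 (-1, 1, -1, 0): internal (-1.707107, 1.707107); octagon support 2.414214 vs apothem 1 → ∉ W
#5 (-1, 1, 0, -1): internal (-2.414214, 0.000000); octagon support 2.414214 vs apothem 1 → ∉ W
#6 (-3, 3, 2, 0): internal (-5.121320, 0.121320); octagon support 5.121320 vs apothem 1 → ∉ W
#7 (-1, -1, 1, 0): internal (-0.292893, -1.707107); octagon support 1.707107 vs apothem 1 → ∉ W
#8 (0, -1, -1, -1): internal (0.000000, -0.414214); octagon support 0.414214 vs apothem 1 → ∈ W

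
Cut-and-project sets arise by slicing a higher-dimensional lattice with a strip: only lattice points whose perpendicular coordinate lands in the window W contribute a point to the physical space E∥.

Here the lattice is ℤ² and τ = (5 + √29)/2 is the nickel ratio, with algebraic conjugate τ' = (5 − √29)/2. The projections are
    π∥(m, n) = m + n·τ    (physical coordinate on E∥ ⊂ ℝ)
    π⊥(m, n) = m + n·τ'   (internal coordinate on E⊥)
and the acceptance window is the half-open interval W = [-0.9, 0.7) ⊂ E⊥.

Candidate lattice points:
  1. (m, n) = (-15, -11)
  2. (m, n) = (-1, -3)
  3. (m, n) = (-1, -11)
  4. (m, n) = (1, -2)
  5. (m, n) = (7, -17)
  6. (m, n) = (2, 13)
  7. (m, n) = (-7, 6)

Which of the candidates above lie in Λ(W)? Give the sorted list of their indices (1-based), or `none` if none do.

2, 6

Compute τ' = (5−√29)/2 = -0.1926, so π⊥(m,n) = m -0.1926·n.
candidate 1: (m,n)=(-15,-11) → π∥ = -15-11·τ ≈ -72.1184, π⊥ = -15-11·τ' ≈ -12.8816 ∉ [-0.9, 0.7) ⇒ out
candidate 2: (m,n)=(-1,-3) → π∥ = -1-3·τ ≈ -16.5777, π⊥ = -1-3·τ' ≈ -0.4223 ∈ [-0.9, 0.7) ⇒ IN Λ
candidate 3: (m,n)=(-1,-11) → π∥ = -1-11·τ ≈ -58.1184, π⊥ = -1-11·τ' ≈ 1.1184 ∉ [-0.9, 0.7) ⇒ out
candidate 4: (m,n)=(1,-2) → π∥ = 1-2·τ ≈ -9.3852, π⊥ = 1-2·τ' ≈ 1.3852 ∉ [-0.9, 0.7) ⇒ out
candidate 5: (m,n)=(7,-17) → π∥ = 7-17·τ ≈ -81.2739, π⊥ = 7-17·τ' ≈ 10.2739 ∉ [-0.9, 0.7) ⇒ out
candidate 6: (m,n)=(2,13) → π∥ = 2+13·τ ≈ 69.5036, π⊥ = 2+13·τ' ≈ -0.5036 ∈ [-0.9, 0.7) ⇒ IN Λ
candidate 7: (m,n)=(-7,6) → π∥ = -7+6·τ ≈ 24.1555, π⊥ = -7+6·τ' ≈ -8.1555 ∉ [-0.9, 0.7) ⇒ out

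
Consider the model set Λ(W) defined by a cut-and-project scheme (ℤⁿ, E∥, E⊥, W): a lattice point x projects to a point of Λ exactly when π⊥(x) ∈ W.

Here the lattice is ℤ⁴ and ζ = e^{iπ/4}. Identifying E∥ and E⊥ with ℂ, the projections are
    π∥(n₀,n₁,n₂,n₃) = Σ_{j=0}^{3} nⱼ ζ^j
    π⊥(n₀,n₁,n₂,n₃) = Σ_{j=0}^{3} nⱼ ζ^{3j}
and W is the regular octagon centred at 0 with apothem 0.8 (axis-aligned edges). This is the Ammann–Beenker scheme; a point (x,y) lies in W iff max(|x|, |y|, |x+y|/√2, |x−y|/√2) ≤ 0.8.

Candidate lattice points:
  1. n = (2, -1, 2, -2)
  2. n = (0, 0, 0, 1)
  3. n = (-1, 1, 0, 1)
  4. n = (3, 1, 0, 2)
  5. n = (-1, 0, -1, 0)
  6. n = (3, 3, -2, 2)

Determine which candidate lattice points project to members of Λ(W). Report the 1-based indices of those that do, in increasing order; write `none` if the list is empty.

Internal map: ζ^{3j} for j=0..3 gives (1,0), (−√2/2,√2/2), (0,−1), (√2/2,√2/2).
#1 (2, -1, 2, -2): internal (1.29289, -4.12132); octagon support 4.12132 vs apothem 0.8 → ∉ W
#2 (0, 0, 0, 1): internal (0.70711, 0.70711); octagon support 1.00000 vs apothem 0.8 → ∉ W
#3 (-1, 1, 0, 1): internal (-1.00000, 1.41421); octagon support 1.70711 vs apothem 0.8 → ∉ W
#4 (3, 1, 0, 2): internal (3.70711, 2.12132); octagon support 4.12132 vs apothem 0.8 → ∉ W
#5 (-1, 0, -1, 0): internal (-1.00000, 1.00000); octagon support 1.41421 vs apothem 0.8 → ∉ W
#6 (3, 3, -2, 2): internal (2.29289, 5.53553); octagon support 5.53553 vs apothem 0.8 → ∉ W

none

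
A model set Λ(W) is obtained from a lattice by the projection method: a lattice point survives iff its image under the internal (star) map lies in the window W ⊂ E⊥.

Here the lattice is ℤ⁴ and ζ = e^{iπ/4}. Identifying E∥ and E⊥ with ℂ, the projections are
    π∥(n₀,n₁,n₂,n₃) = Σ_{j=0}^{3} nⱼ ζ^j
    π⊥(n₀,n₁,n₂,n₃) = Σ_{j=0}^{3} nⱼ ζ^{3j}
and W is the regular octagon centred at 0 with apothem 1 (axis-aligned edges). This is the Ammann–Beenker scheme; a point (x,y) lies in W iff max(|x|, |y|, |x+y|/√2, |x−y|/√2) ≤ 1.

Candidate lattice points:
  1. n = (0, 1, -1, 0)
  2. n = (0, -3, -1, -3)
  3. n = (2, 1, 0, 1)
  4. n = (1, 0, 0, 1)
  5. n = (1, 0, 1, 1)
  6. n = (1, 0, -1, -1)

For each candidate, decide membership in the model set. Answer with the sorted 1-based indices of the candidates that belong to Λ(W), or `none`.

With ζ = e^{iπ/4} the internal vectors are ζ^0,ζ^3,ζ^6,ζ^9.
#1 (0, 1, -1, 0): internal (-0.70711, 1.70711); octagon support 1.70711 vs apothem 1 → ∉ W
#2 (0, -3, -1, -3): internal (0.00000, -3.24264); octagon support 3.24264 vs apothem 1 → ∉ W
#3 (2, 1, 0, 1): internal (2.00000, 1.41421); octagon support 2.41421 vs apothem 1 → ∉ W
#4 (1, 0, 0, 1): internal (1.70711, 0.70711); octagon support 1.70711 vs apothem 1 → ∉ W
#5 (1, 0, 1, 1): internal (1.70711, -0.29289); octagon support 1.70711 vs apothem 1 → ∉ W
#6 (1, 0, -1, -1): internal (0.29289, 0.29289); octagon support 0.41421 vs apothem 1 → ∈ W

6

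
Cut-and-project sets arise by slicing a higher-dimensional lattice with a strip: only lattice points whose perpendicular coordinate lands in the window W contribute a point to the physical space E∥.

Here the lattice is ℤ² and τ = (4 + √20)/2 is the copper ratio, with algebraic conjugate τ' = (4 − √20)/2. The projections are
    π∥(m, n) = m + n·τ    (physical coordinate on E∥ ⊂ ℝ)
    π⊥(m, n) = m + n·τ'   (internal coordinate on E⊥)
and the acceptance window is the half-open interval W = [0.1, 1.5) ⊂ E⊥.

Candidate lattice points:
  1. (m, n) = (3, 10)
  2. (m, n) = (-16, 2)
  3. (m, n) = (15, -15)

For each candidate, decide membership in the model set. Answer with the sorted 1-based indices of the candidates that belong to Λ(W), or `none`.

Compute τ' = (4−√20)/2 = -0.23607, so π⊥(m,n) = m -0.23607·n.
#1 (3,10): internal coord 3 + (10)·τ' = +0.63932; +0.63932 ∈ [0.1, 1.5) → IN Λ
#2 (-16,2): internal coord -16 + (2)·τ' = -16.47214; -16.47214 ∉ [0.1, 1.5) → out
#3 (15,-15): internal coord 15 + (-15)·τ' = +18.54102; +18.54102 ∉ [0.1, 1.5) → out

1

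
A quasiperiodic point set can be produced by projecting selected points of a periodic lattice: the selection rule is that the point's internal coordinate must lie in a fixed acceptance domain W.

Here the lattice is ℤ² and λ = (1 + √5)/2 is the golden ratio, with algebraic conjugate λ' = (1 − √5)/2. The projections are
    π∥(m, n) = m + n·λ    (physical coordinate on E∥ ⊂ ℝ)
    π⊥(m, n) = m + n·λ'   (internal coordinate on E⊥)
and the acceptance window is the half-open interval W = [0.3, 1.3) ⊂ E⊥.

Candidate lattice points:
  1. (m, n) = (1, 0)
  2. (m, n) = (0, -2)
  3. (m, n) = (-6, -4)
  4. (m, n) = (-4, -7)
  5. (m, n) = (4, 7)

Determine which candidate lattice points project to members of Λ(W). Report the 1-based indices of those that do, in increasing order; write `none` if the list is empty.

1, 2, 4

Compute λ' = (1−√5)/2 = -0.6180, so π⊥(m,n) = m -0.6180·n.
candidate 1: (m,n)=(1,0) → π∥ = 1+0·λ ≈ 1.0000, π⊥ = 1+0·λ' ≈ 1.0000 ∈ [0.3, 1.3) ⇒ IN Λ
candidate 2: (m,n)=(0,-2) → π∥ = 0-2·λ ≈ -3.2361, π⊥ = 0-2·λ' ≈ 1.2361 ∈ [0.3, 1.3) ⇒ IN Λ
candidate 3: (m,n)=(-6,-4) → π∥ = -6-4·λ ≈ -12.4721, π⊥ = -6-4·λ' ≈ -3.5279 ∉ [0.3, 1.3) ⇒ out
candidate 4: (m,n)=(-4,-7) → π∥ = -4-7·λ ≈ -15.3262, π⊥ = -4-7·λ' ≈ 0.3262 ∈ [0.3, 1.3) ⇒ IN Λ
candidate 5: (m,n)=(4,7) → π∥ = 4+7·λ ≈ 15.3262, π⊥ = 4+7·λ' ≈ -0.3262 ∉ [0.3, 1.3) ⇒ out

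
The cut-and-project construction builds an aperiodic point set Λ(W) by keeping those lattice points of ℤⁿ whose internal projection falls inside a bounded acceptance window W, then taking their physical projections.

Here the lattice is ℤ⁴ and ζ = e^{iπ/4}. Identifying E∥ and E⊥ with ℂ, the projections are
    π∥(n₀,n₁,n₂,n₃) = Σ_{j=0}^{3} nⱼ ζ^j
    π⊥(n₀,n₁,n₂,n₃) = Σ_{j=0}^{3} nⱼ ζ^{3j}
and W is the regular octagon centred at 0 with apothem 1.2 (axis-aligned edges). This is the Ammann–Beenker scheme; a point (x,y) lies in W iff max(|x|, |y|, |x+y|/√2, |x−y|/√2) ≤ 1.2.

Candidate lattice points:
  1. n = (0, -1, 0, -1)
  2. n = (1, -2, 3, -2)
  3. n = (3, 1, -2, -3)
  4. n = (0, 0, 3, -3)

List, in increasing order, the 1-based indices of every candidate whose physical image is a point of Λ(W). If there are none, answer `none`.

π⊥(n) = n₀ + n₁ζ³ + n₂ζ⁶ + n₃ζ⁹ where ζ = e^{iπ/4}.
candidate 1: n = (0, -1, 0, -1) → π⊥ ≈ (+0.000000, -1.414214); max(|x|,|y|,|x±y|/√2) = 1.414214 > 1.2 ⇒ ∉ W
candidate 2: n = (1, -2, 3, -2) → π⊥ ≈ (+1.000000, -5.828427); max(|x|,|y|,|x±y|/√2) = 5.828427 > 1.2 ⇒ ∉ W
candidate 3: n = (3, 1, -2, -3) → π⊥ ≈ (+0.171573, +0.585786); max(|x|,|y|,|x±y|/√2) = 0.585786 ≤ 1.2 ⇒ ∈ W
candidate 4: n = (0, 0, 3, -3) → π⊥ ≈ (-2.121320, -5.121320); max(|x|,|y|,|x±y|/√2) = 5.121320 > 1.2 ⇒ ∉ W

3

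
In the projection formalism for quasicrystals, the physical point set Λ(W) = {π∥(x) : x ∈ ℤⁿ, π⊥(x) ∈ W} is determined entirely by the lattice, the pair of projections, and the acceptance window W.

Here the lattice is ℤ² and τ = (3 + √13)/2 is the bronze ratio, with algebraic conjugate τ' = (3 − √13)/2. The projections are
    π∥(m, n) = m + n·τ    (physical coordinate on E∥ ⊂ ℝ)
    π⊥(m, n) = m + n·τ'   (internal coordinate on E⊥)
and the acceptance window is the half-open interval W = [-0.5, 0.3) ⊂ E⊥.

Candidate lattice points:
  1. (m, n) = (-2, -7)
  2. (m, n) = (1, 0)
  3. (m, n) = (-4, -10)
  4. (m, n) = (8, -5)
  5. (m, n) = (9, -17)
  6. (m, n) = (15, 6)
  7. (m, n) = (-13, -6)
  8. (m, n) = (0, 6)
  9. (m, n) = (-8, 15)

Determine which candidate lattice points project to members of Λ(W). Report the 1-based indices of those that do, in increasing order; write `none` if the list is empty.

Numerically τ ≈ 3.30278 and τ' = −1/τ ≈ -0.30278.
#1 (-2,-7): internal coord -2 + (-7)·τ' = +0.11943; +0.11943 ∈ [-0.5, 0.3) → IN Λ
#2 (1,0): internal coord 1 + (0)·τ' = +1.00000; +1.00000 ∉ [-0.5, 0.3) → out
#3 (-4,-10): internal coord -4 + (-10)·τ' = -0.97224; -0.97224 ∉ [-0.5, 0.3) → out
#4 (8,-5): internal coord 8 + (-5)·τ' = +9.51388; +9.51388 ∉ [-0.5, 0.3) → out
#5 (9,-17): internal coord 9 + (-17)·τ' = +14.14719; +14.14719 ∉ [-0.5, 0.3) → out
#6 (15,6): internal coord 15 + (6)·τ' = +13.18335; +13.18335 ∉ [-0.5, 0.3) → out
#7 (-13,-6): internal coord -13 + (-6)·τ' = -11.18335; -11.18335 ∉ [-0.5, 0.3) → out
#8 (0,6): internal coord 0 + (6)·τ' = -1.81665; -1.81665 ∉ [-0.5, 0.3) → out
#9 (-8,15): internal coord -8 + (15)·τ' = -12.54163; -12.54163 ∉ [-0.5, 0.3) → out

1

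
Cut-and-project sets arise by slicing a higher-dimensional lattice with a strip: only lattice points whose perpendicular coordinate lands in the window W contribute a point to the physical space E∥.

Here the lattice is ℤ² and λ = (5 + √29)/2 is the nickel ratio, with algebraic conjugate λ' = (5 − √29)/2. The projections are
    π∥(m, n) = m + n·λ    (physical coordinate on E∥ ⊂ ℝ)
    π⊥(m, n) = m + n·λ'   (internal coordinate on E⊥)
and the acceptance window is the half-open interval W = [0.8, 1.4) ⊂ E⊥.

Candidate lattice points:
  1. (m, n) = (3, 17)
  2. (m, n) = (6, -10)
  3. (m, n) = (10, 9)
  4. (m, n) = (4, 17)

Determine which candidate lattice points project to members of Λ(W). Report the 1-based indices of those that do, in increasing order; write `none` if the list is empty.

none

Compute λ' = (5−√29)/2 = -0.1926, so π⊥(m,n) = m -0.1926·n.
#1 (3,17): internal coord 3 + (17)·λ' = -0.2739; -0.2739 ∉ [0.8, 1.4) → out
#2 (6,-10): internal coord 6 + (-10)·λ' = +7.9258; +7.9258 ∉ [0.8, 1.4) → out
#3 (10,9): internal coord 10 + (9)·λ' = +8.2668; +8.2668 ∉ [0.8, 1.4) → out
#4 (4,17): internal coord 4 + (17)·λ' = +0.7261; +0.7261 ∉ [0.8, 1.4) → out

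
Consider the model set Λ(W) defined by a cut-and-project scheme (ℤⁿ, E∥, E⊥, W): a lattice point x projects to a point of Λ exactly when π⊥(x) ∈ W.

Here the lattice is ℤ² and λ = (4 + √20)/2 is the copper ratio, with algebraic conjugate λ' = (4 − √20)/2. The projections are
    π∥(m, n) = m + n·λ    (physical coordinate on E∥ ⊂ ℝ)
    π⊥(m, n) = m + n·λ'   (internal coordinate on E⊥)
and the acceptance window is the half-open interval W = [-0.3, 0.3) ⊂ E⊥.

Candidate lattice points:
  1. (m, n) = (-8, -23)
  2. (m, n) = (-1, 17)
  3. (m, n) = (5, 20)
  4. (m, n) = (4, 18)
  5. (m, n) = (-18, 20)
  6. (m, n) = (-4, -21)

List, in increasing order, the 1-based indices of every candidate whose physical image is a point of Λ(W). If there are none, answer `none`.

3, 4

Compute λ' = (4−√20)/2 = -0.23607, so π⊥(m,n) = m -0.23607·n.
#1 (-8,-23): internal coord -8 + (-23)·λ' = -2.57044; -2.57044 ∉ [-0.3, 0.3) → out
#2 (-1,17): internal coord -1 + (17)·λ' = -5.01316; -5.01316 ∉ [-0.3, 0.3) → out
#3 (5,20): internal coord 5 + (20)·λ' = +0.27864; +0.27864 ∈ [-0.3, 0.3) → IN Λ
#4 (4,18): internal coord 4 + (18)·λ' = -0.24922; -0.24922 ∈ [-0.3, 0.3) → IN Λ
#5 (-18,20): internal coord -18 + (20)·λ' = -22.72136; -22.72136 ∉ [-0.3, 0.3) → out
#6 (-4,-21): internal coord -4 + (-21)·λ' = +0.95743; +0.95743 ∉ [-0.3, 0.3) → out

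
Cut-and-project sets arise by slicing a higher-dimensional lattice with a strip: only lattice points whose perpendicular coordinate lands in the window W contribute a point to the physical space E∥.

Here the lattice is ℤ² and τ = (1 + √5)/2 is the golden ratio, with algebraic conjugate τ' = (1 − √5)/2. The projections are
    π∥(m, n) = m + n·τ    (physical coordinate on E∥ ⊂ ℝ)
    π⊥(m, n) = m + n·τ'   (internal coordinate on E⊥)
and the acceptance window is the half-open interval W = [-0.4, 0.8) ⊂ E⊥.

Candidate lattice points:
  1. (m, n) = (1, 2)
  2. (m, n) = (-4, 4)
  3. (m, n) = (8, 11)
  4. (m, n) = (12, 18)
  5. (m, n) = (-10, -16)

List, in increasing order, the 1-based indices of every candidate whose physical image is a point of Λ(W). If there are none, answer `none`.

τ' = (1−√5)/2 ≈ -0.61803.
[1] lift (1,2): star map gives -0.23607; window check -0.4 ≤ -0.23607 < 0.8 is true → IN Λ
[2] lift (-4,4): star map gives -6.47214; window check -0.4 ≤ -6.47214 < 0.8 is false → out
[3] lift (8,11): star map gives 1.20163; window check -0.4 ≤ 1.20163 < 0.8 is false → out
[4] lift (12,18): star map gives 0.87539; window check -0.4 ≤ 0.87539 < 0.8 is false → out
[5] lift (-10,-16): star map gives -0.11146; window check -0.4 ≤ -0.11146 < 0.8 is true → IN Λ

1, 5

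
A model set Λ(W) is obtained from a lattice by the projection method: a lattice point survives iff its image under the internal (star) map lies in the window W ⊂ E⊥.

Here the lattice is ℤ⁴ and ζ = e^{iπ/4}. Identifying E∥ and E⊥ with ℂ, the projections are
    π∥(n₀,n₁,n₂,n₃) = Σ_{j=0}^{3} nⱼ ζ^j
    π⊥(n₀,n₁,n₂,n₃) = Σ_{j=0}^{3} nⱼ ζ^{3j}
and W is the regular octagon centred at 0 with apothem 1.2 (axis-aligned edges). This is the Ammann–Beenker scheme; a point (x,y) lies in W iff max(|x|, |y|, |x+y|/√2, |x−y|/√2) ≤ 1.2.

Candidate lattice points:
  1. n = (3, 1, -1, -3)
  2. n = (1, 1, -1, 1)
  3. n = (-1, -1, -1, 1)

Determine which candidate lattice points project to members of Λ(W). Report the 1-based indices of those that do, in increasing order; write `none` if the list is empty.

1, 3

With ζ = e^{iπ/4} the internal vectors are ζ^0,ζ^3,ζ^6,ζ^9.
#1 (3, 1, -1, -3): internal (0.1716, -0.4142); octagon support 0.4142 vs apothem 1.2 → ∈ W
#2 (1, 1, -1, 1): internal (1.0000, 2.4142); octagon support 2.4142 vs apothem 1.2 → ∉ W
#3 (-1, -1, -1, 1): internal (0.4142, 1.0000); octagon support 1.0000 vs apothem 1.2 → ∈ W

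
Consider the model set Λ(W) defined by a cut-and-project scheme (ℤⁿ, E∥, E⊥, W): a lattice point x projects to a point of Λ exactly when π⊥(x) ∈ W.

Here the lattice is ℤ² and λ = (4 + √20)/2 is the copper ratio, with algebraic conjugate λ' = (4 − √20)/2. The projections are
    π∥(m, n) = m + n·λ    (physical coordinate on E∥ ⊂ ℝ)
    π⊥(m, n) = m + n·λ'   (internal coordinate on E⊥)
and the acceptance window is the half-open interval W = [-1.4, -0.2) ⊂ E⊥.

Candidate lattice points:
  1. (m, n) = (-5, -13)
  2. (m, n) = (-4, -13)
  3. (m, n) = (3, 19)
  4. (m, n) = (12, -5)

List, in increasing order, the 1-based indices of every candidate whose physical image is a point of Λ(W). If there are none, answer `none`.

Compute λ' = (4−√20)/2 = -0.236068, so π⊥(m,n) = m -0.236068·n.
candidate 1: (m,n)=(-5,-13) → π∥ = -5-13·λ ≈ -60.068884, π⊥ = -5-13·λ' ≈ -1.931116 ∉ [-1.4, -0.2) ⇒ out
candidate 2: (m,n)=(-4,-13) → π∥ = -4-13·λ ≈ -59.068884, π⊥ = -4-13·λ' ≈ -0.931116 ∈ [-1.4, -0.2) ⇒ IN Λ
candidate 3: (m,n)=(3,19) → π∥ = 3+19·λ ≈ 83.485292, π⊥ = 3+19·λ' ≈ -1.485292 ∉ [-1.4, -0.2) ⇒ out
candidate 4: (m,n)=(12,-5) → π∥ = 12-5·λ ≈ -9.180340, π⊥ = 12-5·λ' ≈ 13.180340 ∉ [-1.4, -0.2) ⇒ out

2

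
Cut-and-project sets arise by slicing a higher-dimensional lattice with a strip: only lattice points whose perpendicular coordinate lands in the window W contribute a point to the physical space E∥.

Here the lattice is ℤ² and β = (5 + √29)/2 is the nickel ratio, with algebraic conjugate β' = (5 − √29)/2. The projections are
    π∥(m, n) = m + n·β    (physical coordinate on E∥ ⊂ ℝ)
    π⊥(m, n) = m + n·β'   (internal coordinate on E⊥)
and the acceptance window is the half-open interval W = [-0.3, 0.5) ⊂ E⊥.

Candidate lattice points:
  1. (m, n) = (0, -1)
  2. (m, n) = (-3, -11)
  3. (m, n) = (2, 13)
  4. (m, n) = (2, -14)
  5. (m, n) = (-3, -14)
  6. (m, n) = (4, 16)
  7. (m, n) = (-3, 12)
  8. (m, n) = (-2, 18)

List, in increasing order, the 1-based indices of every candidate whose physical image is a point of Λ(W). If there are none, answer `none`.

Numerically β ≈ 5.192582 and β' = −1/β ≈ -0.192582.
[1] lift (0,-1): star map gives 0.192582; window check -0.3 ≤ 0.192582 < 0.5 is true → IN Λ
[2] lift (-3,-11): star map gives -0.881594; window check -0.3 ≤ -0.881594 < 0.5 is false → out
[3] lift (2,13): star map gives -0.503571; window check -0.3 ≤ -0.503571 < 0.5 is false → out
[4] lift (2,-14): star map gives 4.696154; window check -0.3 ≤ 4.696154 < 0.5 is false → out
[5] lift (-3,-14): star map gives -0.303846; window check -0.3 ≤ -0.303846 < 0.5 is false → out
[6] lift (4,16): star map gives 0.918682; window check -0.3 ≤ 0.918682 < 0.5 is false → out
[7] lift (-3,12): star map gives -5.310989; window check -0.3 ≤ -5.310989 < 0.5 is false → out
[8] lift (-2,18): star map gives -5.466483; window check -0.3 ≤ -5.466483 < 0.5 is false → out

1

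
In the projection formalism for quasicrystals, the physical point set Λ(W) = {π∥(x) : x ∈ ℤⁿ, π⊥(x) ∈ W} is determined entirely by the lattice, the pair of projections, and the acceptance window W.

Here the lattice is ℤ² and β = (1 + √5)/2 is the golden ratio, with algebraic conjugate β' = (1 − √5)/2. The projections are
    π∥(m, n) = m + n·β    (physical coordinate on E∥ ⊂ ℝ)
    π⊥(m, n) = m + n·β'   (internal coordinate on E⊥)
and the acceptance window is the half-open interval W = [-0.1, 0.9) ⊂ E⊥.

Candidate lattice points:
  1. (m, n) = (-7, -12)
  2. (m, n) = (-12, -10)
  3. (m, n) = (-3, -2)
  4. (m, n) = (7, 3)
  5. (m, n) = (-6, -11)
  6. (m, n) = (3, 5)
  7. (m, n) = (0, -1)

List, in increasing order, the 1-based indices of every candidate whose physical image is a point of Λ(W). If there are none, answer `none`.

β' = (1−√5)/2 ≈ -0.6180.
[1] lift (-7,-12): star map gives 0.4164; window check -0.1 ≤ 0.4164 < 0.9 is true → IN Λ
[2] lift (-12,-10): star map gives -5.8197; window check -0.1 ≤ -5.8197 < 0.9 is false → out
[3] lift (-3,-2): star map gives -1.7639; window check -0.1 ≤ -1.7639 < 0.9 is false → out
[4] lift (7,3): star map gives 5.1459; window check -0.1 ≤ 5.1459 < 0.9 is false → out
[5] lift (-6,-11): star map gives 0.7984; window check -0.1 ≤ 0.7984 < 0.9 is true → IN Λ
[6] lift (3,5): star map gives -0.0902; window check -0.1 ≤ -0.0902 < 0.9 is true → IN Λ
[7] lift (0,-1): star map gives 0.6180; window check -0.1 ≤ 0.6180 < 0.9 is true → IN Λ

1, 5, 6, 7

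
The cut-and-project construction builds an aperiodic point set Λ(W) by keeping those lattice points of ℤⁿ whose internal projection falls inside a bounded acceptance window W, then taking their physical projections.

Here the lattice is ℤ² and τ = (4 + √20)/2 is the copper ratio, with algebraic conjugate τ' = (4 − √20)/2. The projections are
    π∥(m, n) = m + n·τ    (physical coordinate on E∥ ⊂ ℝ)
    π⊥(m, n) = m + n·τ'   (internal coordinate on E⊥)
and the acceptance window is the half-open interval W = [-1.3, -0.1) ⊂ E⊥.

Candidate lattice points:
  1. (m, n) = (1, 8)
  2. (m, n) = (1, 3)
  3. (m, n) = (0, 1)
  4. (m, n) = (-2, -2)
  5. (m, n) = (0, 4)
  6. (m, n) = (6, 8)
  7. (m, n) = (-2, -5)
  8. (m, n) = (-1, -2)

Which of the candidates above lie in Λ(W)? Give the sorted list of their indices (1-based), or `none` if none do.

Compute τ' = (4−√20)/2 = -0.236068, so π⊥(m,n) = m -0.236068·n.
#1 (1,8): internal coord 1 + (8)·τ' = -0.888544; -0.888544 ∈ [-1.3, -0.1) → IN Λ
#2 (1,3): internal coord 1 + (3)·τ' = +0.291796; +0.291796 ∉ [-1.3, -0.1) → out
#3 (0,1): internal coord 0 + (1)·τ' = -0.236068; -0.236068 ∈ [-1.3, -0.1) → IN Λ
#4 (-2,-2): internal coord -2 + (-2)·τ' = -1.527864; -1.527864 ∉ [-1.3, -0.1) → out
#5 (0,4): internal coord 0 + (4)·τ' = -0.944272; -0.944272 ∈ [-1.3, -0.1) → IN Λ
#6 (6,8): internal coord 6 + (8)·τ' = +4.111456; +4.111456 ∉ [-1.3, -0.1) → out
#7 (-2,-5): internal coord -2 + (-5)·τ' = -0.819660; -0.819660 ∈ [-1.3, -0.1) → IN Λ
#8 (-1,-2): internal coord -1 + (-2)·τ' = -0.527864; -0.527864 ∈ [-1.3, -0.1) → IN Λ

1, 3, 5, 7, 8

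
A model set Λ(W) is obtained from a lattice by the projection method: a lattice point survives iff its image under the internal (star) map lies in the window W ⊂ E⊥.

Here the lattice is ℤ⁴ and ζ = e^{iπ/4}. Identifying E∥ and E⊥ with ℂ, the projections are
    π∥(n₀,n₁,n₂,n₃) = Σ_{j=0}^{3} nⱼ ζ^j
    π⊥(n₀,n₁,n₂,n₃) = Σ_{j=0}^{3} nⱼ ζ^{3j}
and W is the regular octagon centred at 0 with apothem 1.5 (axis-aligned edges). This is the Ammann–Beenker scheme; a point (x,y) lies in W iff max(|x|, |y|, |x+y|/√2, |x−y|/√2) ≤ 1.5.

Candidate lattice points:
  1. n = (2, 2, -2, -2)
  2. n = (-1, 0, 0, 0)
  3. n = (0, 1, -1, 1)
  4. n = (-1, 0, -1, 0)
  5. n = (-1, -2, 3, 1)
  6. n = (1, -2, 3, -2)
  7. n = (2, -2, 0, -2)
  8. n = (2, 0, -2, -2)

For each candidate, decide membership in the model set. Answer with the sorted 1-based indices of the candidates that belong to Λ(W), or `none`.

2, 4, 8

With ζ = e^{iπ/4} the internal vectors are ζ^0,ζ^3,ζ^6,ζ^9.
candidate 1: n = (2, 2, -2, -2) → π⊥ ≈ (-0.8284, +2.0000); max(|x|,|y|,|x±y|/√2) = 2.0000 > 1.5 ⇒ ∉ W
candidate 2: n = (-1, 0, 0, 0) → π⊥ ≈ (-1.0000, +0.0000); max(|x|,|y|,|x±y|/√2) = 1.0000 ≤ 1.5 ⇒ ∈ W
candidate 3: n = (0, 1, -1, 1) → π⊥ ≈ (+0.0000, +2.4142); max(|x|,|y|,|x±y|/√2) = 2.4142 > 1.5 ⇒ ∉ W
candidate 4: n = (-1, 0, -1, 0) → π⊥ ≈ (-1.0000, +1.0000); max(|x|,|y|,|x±y|/√2) = 1.4142 ≤ 1.5 ⇒ ∈ W
candidate 5: n = (-1, -2, 3, 1) → π⊥ ≈ (+1.1213, -3.7071); max(|x|,|y|,|x±y|/√2) = 3.7071 > 1.5 ⇒ ∉ W
candidate 6: n = (1, -2, 3, -2) → π⊥ ≈ (+1.0000, -5.8284); max(|x|,|y|,|x±y|/√2) = 5.8284 > 1.5 ⇒ ∉ W
candidate 7: n = (2, -2, 0, -2) → π⊥ ≈ (+2.0000, -2.8284); max(|x|,|y|,|x±y|/√2) = 3.4142 > 1.5 ⇒ ∉ W
candidate 8: n = (2, 0, -2, -2) → π⊥ ≈ (+0.5858, +0.5858); max(|x|,|y|,|x±y|/√2) = 0.8284 ≤ 1.5 ⇒ ∈ W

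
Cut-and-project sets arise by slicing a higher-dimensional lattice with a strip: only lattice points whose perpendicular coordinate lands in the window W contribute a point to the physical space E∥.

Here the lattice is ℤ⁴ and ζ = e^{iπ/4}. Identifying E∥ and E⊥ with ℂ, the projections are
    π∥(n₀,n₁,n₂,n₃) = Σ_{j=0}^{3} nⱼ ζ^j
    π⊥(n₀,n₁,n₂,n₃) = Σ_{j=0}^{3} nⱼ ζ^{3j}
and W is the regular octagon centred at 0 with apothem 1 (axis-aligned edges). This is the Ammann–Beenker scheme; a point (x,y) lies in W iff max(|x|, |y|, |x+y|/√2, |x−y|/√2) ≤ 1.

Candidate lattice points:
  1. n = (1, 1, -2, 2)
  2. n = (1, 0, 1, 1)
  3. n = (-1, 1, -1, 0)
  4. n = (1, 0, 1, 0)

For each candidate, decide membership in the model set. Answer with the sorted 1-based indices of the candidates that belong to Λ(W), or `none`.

Internal map: ζ^{3j} for j=0..3 gives (1,0), (−√2/2,√2/2), (0,−1), (√2/2,√2/2).
#1 (1, 1, -2, 2): internal (1.7071, 4.1213); octagon support 4.1213 vs apothem 1 → ∉ W
#2 (1, 0, 1, 1): internal (1.7071, -0.2929); octagon support 1.7071 vs apothem 1 → ∉ W
#3 (-1, 1, -1, 0): internal (-1.7071, 1.7071); octagon support 2.4142 vs apothem 1 → ∉ W
#4 (1, 0, 1, 0): internal (1.0000, -1.0000); octagon support 1.4142 vs apothem 1 → ∉ W

none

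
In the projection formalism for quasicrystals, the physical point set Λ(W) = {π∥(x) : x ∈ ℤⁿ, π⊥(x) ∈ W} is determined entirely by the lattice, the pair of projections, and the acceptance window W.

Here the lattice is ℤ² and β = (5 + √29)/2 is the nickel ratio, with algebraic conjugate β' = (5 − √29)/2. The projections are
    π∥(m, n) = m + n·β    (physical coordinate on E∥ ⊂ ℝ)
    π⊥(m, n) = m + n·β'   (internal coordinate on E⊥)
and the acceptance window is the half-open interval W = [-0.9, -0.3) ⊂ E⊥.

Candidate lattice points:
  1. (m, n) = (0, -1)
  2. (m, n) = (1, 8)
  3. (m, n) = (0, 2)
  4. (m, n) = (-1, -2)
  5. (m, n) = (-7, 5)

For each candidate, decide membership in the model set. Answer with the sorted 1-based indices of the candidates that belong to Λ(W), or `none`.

2, 3, 4

Compute β' = (5−√29)/2 = -0.19258, so π⊥(m,n) = m -0.19258·n.
[1] lift (0,-1): star map gives 0.19258; window check -0.9 ≤ 0.19258 < -0.3 is false → out
[2] lift (1,8): star map gives -0.54066; window check -0.9 ≤ -0.54066 < -0.3 is true → IN Λ
[3] lift (0,2): star map gives -0.38516; window check -0.9 ≤ -0.38516 < -0.3 is true → IN Λ
[4] lift (-1,-2): star map gives -0.61484; window check -0.9 ≤ -0.61484 < -0.3 is true → IN Λ
[5] lift (-7,5): star map gives -7.96291; window check -0.9 ≤ -7.96291 < -0.3 is false → out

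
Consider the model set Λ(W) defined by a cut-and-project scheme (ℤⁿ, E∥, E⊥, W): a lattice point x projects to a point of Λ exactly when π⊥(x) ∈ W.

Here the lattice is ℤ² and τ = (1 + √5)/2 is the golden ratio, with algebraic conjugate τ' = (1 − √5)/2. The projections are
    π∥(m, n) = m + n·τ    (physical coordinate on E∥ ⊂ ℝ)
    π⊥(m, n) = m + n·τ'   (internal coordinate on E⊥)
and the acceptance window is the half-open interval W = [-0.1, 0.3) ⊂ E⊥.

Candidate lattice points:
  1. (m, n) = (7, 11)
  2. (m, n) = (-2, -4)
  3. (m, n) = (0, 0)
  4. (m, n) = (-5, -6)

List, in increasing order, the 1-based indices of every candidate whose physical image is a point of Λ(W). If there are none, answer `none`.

1, 3

Numerically τ ≈ 1.618034 and τ' = −1/τ ≈ -0.618034.
candidate 1: (m,n)=(7,11) → π∥ = 7+11·τ ≈ 24.798374, π⊥ = 7+11·τ' ≈ 0.201626 ∈ [-0.1, 0.3) ⇒ IN Λ
candidate 2: (m,n)=(-2,-4) → π∥ = -2-4·τ ≈ -8.472136, π⊥ = -2-4·τ' ≈ 0.472136 ∉ [-0.1, 0.3) ⇒ out
candidate 3: (m,n)=(0,0) → π∥ = 0+0·τ ≈ 0.000000, π⊥ = 0+0·τ' ≈ 0.000000 ∈ [-0.1, 0.3) ⇒ IN Λ
candidate 4: (m,n)=(-5,-6) → π∥ = -5-6·τ ≈ -14.708204, π⊥ = -5-6·τ' ≈ -1.291796 ∉ [-0.1, 0.3) ⇒ out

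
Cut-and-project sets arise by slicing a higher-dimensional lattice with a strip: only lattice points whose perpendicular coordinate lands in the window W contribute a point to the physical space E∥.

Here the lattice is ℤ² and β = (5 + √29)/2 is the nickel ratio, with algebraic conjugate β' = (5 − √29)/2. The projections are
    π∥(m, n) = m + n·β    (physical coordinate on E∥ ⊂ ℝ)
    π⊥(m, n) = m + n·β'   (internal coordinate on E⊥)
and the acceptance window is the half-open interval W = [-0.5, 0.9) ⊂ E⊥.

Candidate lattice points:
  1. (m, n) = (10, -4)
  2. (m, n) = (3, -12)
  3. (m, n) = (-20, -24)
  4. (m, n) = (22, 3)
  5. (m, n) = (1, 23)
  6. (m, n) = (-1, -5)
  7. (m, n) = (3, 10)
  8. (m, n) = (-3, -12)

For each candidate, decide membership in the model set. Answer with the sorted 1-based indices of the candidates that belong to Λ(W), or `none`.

6

Compute β' = (5−√29)/2 = -0.1926, so π⊥(m,n) = m -0.1926·n.
[1] lift (10,-4): star map gives 10.7703; window check -0.5 ≤ 10.7703 < 0.9 is false → out
[2] lift (3,-12): star map gives 5.3110; window check -0.5 ≤ 5.3110 < 0.9 is false → out
[3] lift (-20,-24): star map gives -15.3780; window check -0.5 ≤ -15.3780 < 0.9 is false → out
[4] lift (22,3): star map gives 21.4223; window check -0.5 ≤ 21.4223 < 0.9 is false → out
[5] lift (1,23): star map gives -3.4294; window check -0.5 ≤ -3.4294 < 0.9 is false → out
[6] lift (-1,-5): star map gives -0.0371; window check -0.5 ≤ -0.0371 < 0.9 is true → IN Λ
[7] lift (3,10): star map gives 1.0742; window check -0.5 ≤ 1.0742 < 0.9 is false → out
[8] lift (-3,-12): star map gives -0.6890; window check -0.5 ≤ -0.6890 < 0.9 is false → out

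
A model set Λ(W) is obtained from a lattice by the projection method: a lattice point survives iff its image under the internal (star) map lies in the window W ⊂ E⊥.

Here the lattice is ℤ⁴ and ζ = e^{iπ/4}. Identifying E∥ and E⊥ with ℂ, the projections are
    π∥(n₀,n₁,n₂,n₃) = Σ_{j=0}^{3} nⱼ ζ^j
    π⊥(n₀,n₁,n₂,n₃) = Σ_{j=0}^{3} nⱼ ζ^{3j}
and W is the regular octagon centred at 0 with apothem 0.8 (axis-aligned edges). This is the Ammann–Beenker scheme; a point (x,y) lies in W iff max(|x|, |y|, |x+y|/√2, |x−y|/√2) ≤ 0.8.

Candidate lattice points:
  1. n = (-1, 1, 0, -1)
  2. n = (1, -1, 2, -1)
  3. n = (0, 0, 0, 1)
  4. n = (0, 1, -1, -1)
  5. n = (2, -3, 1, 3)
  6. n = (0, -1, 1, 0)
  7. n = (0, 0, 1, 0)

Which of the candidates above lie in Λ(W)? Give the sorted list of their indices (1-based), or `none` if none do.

π⊥(n) = n₀ + n₁ζ³ + n₂ζ⁶ + n₃ζ⁹ where ζ = e^{iπ/4}.
#1 (-1, 1, 0, -1): internal (-2.41421, 0.00000); octagon support 2.41421 vs apothem 0.8 → ∉ W
#2 (1, -1, 2, -1): internal (1.00000, -3.41421); octagon support 3.41421 vs apothem 0.8 → ∉ W
#3 (0, 0, 0, 1): internal (0.70711, 0.70711); octagon support 1.00000 vs apothem 0.8 → ∉ W
#4 (0, 1, -1, -1): internal (-1.41421, 1.00000); octagon support 1.70711 vs apothem 0.8 → ∉ W
#5 (2, -3, 1, 3): internal (6.24264, -1.00000); octagon support 6.24264 vs apothem 0.8 → ∉ W
#6 (0, -1, 1, 0): internal (0.70711, -1.70711); octagon support 1.70711 vs apothem 0.8 → ∉ W
#7 (0, 0, 1, 0): internal (0.00000, -1.00000); octagon support 1.00000 vs apothem 0.8 → ∉ W

none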